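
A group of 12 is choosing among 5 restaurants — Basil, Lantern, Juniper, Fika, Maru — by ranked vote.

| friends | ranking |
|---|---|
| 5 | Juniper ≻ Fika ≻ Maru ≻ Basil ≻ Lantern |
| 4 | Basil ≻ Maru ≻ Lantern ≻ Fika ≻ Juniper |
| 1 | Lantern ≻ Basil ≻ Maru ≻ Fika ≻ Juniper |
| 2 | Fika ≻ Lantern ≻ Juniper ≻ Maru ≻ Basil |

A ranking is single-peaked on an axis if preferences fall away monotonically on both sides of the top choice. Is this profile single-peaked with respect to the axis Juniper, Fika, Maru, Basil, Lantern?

no

Axis positions: Juniper=1, Fika=2, Maru=3, Basil=4, Lantern=5.
Type 1 (peak Juniper at position 1): ranking walks positions 1-2-3-4-5, expanding outward from the peak — single-peaked.
Type 2 (peak Basil at position 4): ranking walks positions 4-3-5-2-1, expanding outward from the peak — single-peaked.
Type 3 (peak Lantern at position 5): ranking walks positions 5-4-3-2-1, expanding outward from the peak — single-peaked.
Type 4: ranking walks positions 2-5-1-3-4; Lantern is ranked above Maru even though Maru lies between Lantern and the peak Fika on the axis — preferences dip and rise again. Not single-peaked.
Type 4 violates single-peakedness, so the profile is not single-peaked on this axis.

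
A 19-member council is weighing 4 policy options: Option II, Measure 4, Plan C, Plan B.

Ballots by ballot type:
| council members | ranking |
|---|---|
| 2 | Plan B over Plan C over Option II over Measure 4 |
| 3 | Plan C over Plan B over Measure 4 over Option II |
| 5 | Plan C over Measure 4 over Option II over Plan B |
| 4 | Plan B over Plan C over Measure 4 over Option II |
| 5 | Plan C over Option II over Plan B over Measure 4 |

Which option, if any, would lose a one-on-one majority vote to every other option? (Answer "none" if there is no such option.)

Pairwise majorities:
Option II vs Measure 4: Option II is ranked higher on 2+5 = 7 ballots, Measure 4 on 12. Measure 4 wins 12–7.
Option II–Plan C: Plan C 19–0.
Option II vs Plan B: Option II preferred on 5+5 = 10 ballots; Option II wins 10–9.
Measure 4 vs Plan C: Plan C, 19–0.
Measure 4 vs Plan B: 5 for Measure 4, 14 for Plan B — Plan B by 14–5.
Plan C–Plan B: Plan C 13–6.
Every option wins at least one matchup (Option II beats Plan B; Measure 4 beats Option II; Plan C beats Option II; Plan B beats Measure 4), so there is no Condorcet loser.

none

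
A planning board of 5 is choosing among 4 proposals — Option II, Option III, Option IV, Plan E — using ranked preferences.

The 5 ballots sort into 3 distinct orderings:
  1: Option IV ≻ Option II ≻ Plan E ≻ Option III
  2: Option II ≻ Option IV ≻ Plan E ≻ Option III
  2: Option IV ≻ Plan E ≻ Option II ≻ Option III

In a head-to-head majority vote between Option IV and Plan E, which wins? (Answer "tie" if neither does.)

Ballots ranking Option IV above Plan E: 1 + 2 + 2 = 5.
Ballots ranking Plan E above Option IV: 5 − 5 = 0.
Option IV wins the head-to-head 5–0.

Option IV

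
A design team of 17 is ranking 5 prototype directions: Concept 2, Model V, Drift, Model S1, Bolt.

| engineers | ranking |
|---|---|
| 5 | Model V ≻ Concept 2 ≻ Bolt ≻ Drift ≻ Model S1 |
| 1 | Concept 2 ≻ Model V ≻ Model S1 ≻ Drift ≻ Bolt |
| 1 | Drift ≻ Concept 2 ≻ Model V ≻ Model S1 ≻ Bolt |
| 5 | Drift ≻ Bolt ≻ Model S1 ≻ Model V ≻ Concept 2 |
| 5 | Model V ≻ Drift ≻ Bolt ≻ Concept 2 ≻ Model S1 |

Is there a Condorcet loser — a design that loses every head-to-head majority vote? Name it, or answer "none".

Model S1

Pairwise majorities:
Concept 2 vs Model V: Concept 2 is ranked higher on 1+1 = 2 ballots, Model V on 15. Model V wins 15–2.
Concept 2 vs Drift: 5+1 = 6 for Concept 2, 11 for Drift — Drift by 11–6.
Concept 2 vs Model S1: 5+1+1+5 = 12 for Concept 2, 5 for Model S1 — Concept 2 by 12–5.
Concept 2 vs Bolt: 7 to 10, Bolt.
Model V–Drift: Model V 11–6.
Model V vs Model S1: 5+1+1+5 = 12 for Model V, 5 for Model S1 — Model V by 12–5.
Model V vs Bolt: Model V, 12–5.
Drift vs Model S1: Drift, 16–1.
Drift vs Bolt: Drift, 12–5.
Model S1–Bolt: Bolt 15–2.
Model S1 loses to every other design — it is the Condorcet loser.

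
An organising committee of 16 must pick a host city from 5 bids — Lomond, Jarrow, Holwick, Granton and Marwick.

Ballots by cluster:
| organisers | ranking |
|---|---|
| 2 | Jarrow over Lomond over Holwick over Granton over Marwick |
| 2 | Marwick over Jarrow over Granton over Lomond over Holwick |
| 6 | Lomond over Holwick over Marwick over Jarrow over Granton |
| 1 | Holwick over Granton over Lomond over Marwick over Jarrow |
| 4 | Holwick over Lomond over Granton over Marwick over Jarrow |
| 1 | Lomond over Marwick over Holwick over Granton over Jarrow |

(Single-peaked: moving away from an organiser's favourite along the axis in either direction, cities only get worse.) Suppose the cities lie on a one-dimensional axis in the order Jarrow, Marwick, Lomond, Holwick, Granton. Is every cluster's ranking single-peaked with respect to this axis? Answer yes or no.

no

Axis positions: Jarrow=1, Marwick=2, Lomond=3, Holwick=4, Granton=5.
Cluster 1: ranking walks positions 1-3-4-5-2; Lomond is ranked above Marwick even though Marwick lies between Lomond and the peak Jarrow on the axis — preferences dip and rise again. Not single-peaked.
Cluster 2: ranking walks positions 2-1-5-3-4; Granton is ranked above Lomond even though Lomond lies between Granton and the peak Marwick on the axis — preferences dip and rise again. Not single-peaked.
Cluster 3 (peak Lomond at position 3): ranking walks positions 3-4-2-1-5, expanding outward from the peak — single-peaked.
Cluster 4 (peak Holwick at position 4): ranking walks positions 4-5-3-2-1, expanding outward from the peak — single-peaked.
Cluster 5 (peak Holwick at position 4): ranking walks positions 4-3-5-2-1, expanding outward from the peak — single-peaked.
Cluster 6 (peak Lomond at position 3): ranking walks positions 3-2-4-5-1, expanding outward from the peak — single-peaked.
Cluster 1 violates single-peakedness, so the profile is not single-peaked on this axis.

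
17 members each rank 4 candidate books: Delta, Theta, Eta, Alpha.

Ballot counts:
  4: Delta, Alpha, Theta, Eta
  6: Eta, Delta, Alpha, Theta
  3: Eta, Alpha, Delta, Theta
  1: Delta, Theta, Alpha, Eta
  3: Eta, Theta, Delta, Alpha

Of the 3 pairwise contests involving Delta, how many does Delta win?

2

Delta against each rival (17 members):
Delta–Theta: Delta 14–3.
Delta–Eta: Eta 12–5.
Delta vs Alpha: Delta, 14–3.
Delta beats Theta, Alpha; loses to Eta — 2 pairwise wins.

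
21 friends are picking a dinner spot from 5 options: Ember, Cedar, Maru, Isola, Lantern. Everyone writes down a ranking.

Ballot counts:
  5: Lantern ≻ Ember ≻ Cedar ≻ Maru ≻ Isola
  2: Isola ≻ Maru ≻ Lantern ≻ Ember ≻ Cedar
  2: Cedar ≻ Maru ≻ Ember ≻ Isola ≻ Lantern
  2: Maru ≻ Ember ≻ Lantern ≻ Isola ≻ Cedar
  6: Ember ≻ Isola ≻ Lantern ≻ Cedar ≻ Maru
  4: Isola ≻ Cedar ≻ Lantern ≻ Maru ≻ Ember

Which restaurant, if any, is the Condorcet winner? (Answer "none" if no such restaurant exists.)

none

Check each pair by majority over 21 ballots:
Ember–Cedar: Ember 15–6.
Ember vs Maru: 5+6 = 11 for Ember, 10 for Maru — Ember by 11–10.
Ember vs Isola: Ember is ranked higher on 5+2+2+6 = 15 ballots, Isola on 6. Ember wins 15–6.
Ember–Lantern: Lantern 11–10.
Cedar–Maru: Cedar 17–4.
Cedar–Isola: Isola 14–7.
Cedar vs Lantern: Lantern wins 15–6.
Maru vs Isola: Isola wins 12–9.
Maru vs Lantern: Lantern, 15–6.
Isola vs Lantern: Isola is ranked higher on 2+2+6+4 = 14 ballots, Lantern on 7. Isola wins 14–7.
Every restaurant loses at least once (Ember loses to Lantern; Cedar loses to Ember; Maru loses to Ember; Isola loses to Ember; Lantern loses to Isola). The majority relation contains the cycle Ember beats Isola beats Lantern beats Ember, so there is no Condorcet winner.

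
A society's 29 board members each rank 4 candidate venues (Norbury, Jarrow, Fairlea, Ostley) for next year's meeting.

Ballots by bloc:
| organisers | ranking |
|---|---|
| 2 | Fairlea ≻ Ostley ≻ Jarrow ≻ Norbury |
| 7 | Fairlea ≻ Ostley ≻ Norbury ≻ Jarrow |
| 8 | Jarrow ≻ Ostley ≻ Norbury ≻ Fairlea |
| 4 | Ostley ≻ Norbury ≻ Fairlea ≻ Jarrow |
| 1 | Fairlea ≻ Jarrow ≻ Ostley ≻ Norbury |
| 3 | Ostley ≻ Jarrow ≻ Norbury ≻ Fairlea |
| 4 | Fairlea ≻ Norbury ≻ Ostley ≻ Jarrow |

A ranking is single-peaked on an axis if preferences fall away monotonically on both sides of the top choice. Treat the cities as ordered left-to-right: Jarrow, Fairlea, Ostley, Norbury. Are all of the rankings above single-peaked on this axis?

no

Axis positions: Jarrow=1, Fairlea=2, Ostley=3, Norbury=4.
Bloc 1 (peak Fairlea at position 2): ranking walks positions 2-3-1-4, expanding outward from the peak — single-peaked.
Bloc 2 (peak Fairlea at position 2): ranking walks positions 2-3-4-1, expanding outward from the peak — single-peaked.
Bloc 3: ranking walks positions 1-3-4-2; Ostley is ranked above Fairlea even though Fairlea lies between Ostley and the peak Jarrow on the axis — preferences dip and rise again. Not single-peaked.
Bloc 4 (peak Ostley at position 3): ranking walks positions 3-4-2-1, expanding outward from the peak — single-peaked.
Bloc 5 (peak Fairlea at position 2): ranking walks positions 2-1-3-4, expanding outward from the peak — single-peaked.
Bloc 6: ranking walks positions 3-1-4-2; Jarrow is ranked above Fairlea even though Fairlea lies between Jarrow and the peak Ostley on the axis — preferences dip and rise again. Not single-peaked.
Bloc 7: ranking walks positions 2-4-3-1; Norbury is ranked above Ostley even though Ostley lies between Norbury and the peak Fairlea on the axis — preferences dip and rise again. Not single-peaked.
Bloc 3 violates single-peakedness, so the profile is not single-peaked on this axis.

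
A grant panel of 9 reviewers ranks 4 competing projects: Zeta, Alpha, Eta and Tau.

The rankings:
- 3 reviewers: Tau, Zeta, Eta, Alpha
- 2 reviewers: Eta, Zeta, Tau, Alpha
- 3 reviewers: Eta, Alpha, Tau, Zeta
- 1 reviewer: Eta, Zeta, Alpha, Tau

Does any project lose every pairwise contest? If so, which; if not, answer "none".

Head-to-head results (9 reviewers):
Zeta–Alpha: Zeta 6–3.
Zeta vs Eta: Zeta is ranked higher on 3 ballots, Eta on 6. Eta wins 6–3.
Zeta vs Tau: 3 to 6, Tau.
Alpha vs Eta: Eta, 9–0.
Alpha vs Tau: Tau wins 5–4.
Eta–Tau: Eta 6–3.
Alpha loses to every other project — it is the Condorcet loser.

Alpha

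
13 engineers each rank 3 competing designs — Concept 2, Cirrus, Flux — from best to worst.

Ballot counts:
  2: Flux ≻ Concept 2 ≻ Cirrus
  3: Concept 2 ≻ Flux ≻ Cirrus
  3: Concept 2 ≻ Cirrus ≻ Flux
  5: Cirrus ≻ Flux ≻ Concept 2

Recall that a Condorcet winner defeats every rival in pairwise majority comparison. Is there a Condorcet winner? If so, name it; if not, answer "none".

none

Head-to-head results (13 engineers):
Concept 2 vs Cirrus: Concept 2, 8–5.
Concept 2 vs Flux: Flux wins 7–6.
Cirrus vs Flux: Cirrus wins 8–5.
Each design drops at least one matchup (Concept 2 loses to Flux; Cirrus loses to Concept 2; Flux loses to Cirrus); the cycle Concept 2 → Cirrus → Flux → Concept 2 rules out a Condorcet winner.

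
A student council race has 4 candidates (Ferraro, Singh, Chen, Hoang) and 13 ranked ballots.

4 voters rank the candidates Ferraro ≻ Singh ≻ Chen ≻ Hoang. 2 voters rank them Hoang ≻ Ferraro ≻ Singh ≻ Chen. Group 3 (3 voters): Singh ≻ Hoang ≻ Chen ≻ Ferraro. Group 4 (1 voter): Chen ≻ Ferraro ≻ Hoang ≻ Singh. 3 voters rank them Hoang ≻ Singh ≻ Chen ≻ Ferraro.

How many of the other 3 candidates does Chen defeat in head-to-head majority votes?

Chen against each rival (13 voters):
Chen vs Ferraro: 3+1+3 = 7 for Chen, 6 for Ferraro — Chen by 7–6.
Chen vs Singh: Singh, 12–1.
Chen vs Hoang: Chen is ranked higher on 4+1 = 5 ballots, Hoang on 8. Hoang wins 8–5.
Chen beats Ferraro; loses to Singh, Hoang — 1 pairwise win.

1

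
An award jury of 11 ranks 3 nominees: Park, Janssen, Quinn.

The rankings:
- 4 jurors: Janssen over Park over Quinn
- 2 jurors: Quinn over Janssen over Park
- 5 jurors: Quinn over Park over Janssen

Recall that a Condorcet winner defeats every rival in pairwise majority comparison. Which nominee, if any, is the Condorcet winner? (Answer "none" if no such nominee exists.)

Quinn

Check each pair by majority over 11 ballots:
Park vs Janssen: Park preferred on 5 ballots; Janssen wins 6–5.
Park vs Quinn: 4 for Park, 7 for Quinn — Quinn by 7–4.
Janssen vs Quinn: 4 for Janssen, 7 for Quinn — Quinn by 7–4.
Quinn wins every pairwise contest, so Quinn is the Condorcet winner.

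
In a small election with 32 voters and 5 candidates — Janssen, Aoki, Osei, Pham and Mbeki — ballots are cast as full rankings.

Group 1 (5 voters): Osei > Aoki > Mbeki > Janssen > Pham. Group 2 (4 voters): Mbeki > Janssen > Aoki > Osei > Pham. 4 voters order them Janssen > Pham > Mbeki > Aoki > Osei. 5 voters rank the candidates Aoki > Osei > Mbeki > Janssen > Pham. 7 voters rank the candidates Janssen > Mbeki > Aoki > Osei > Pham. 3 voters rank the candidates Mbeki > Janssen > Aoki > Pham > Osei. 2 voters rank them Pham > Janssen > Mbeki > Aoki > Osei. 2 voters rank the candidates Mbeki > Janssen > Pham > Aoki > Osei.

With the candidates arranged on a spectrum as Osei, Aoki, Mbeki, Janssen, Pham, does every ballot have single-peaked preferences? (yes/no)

Axis positions: Osei=1, Aoki=2, Mbeki=3, Janssen=4, Pham=5.
Group 1 (peak Osei at position 1): ranking walks positions 1-2-3-4-5, expanding outward from the peak — single-peaked.
Group 2 (peak Mbeki at position 3): ranking walks positions 3-4-2-1-5, expanding outward from the peak — single-peaked.
Group 3 (peak Janssen at position 4): ranking walks positions 4-5-3-2-1, expanding outward from the peak — single-peaked.
Group 4 (peak Aoki at position 2): ranking walks positions 2-1-3-4-5, expanding outward from the peak — single-peaked.
Group 5 (peak Janssen at position 4): ranking walks positions 4-3-2-1-5, expanding outward from the peak — single-peaked.
Group 6 (peak Mbeki at position 3): ranking walks positions 3-4-2-5-1, expanding outward from the peak — single-peaked.
Group 7 (peak Pham at position 5): ranking walks positions 5-4-3-2-1, expanding outward from the peak — single-peaked.
Group 8 (peak Mbeki at position 3): ranking walks positions 3-4-5-2-1, expanding outward from the peak — single-peaked.
Every ranking is single-peaked on this axis.

yes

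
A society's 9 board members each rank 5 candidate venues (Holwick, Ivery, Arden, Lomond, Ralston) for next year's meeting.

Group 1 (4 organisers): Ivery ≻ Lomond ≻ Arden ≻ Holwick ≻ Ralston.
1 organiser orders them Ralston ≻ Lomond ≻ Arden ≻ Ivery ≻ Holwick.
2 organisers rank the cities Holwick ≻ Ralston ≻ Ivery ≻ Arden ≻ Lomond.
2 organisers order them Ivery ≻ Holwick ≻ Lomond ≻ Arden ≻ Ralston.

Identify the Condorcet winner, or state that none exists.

Head-to-head results (9 organisers):
Holwick vs Ivery: Ivery wins 7–2.
Holwick vs Arden: Arden, 5–4.
Holwick vs Lomond: Lomond, 5–4.
Holwick–Ralston: Holwick 8–1.
Ivery–Arden: Ivery 8–1.
Ivery–Lomond: Ivery 8–1.
Ivery–Ralston: Ivery 6–3.
Arden vs Lomond: Lomond wins 7–2.
Arden vs Ralston: Arden wins 6–3.
Lomond vs Ralston: Lomond, 6–3.
Ivery wins every pairwise contest, so Ivery is the Condorcet winner.

Ivery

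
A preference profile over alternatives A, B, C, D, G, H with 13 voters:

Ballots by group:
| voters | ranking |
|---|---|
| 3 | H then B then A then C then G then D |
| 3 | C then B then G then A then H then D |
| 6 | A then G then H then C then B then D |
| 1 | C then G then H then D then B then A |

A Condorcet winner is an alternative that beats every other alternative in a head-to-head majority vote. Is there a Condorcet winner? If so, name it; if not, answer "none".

none

Pairwise majorities:
A vs B: B wins 7–6.
A vs C: A wins 9–4.
A vs D: A, 12–1.
A vs G: A, 9–4.
A vs H: A wins 9–4.
B vs C: C wins 10–3.
B–D: B 12–1.
B vs G: G, 7–6.
B vs H: H wins 10–3.
C–D: C 13–0.
C vs G: C, 7–6.
C vs H: H wins 9–4.
D vs G: G, 13–0.
D–H: H 13–0.
G vs H: G wins 10–3.
Each alternative drops at least one matchup (A loses to B; B loses to C; C loses to A; D loses to A; G loses to A; H loses to A); the cycle A → C → B → A rules out a Condorcet winner.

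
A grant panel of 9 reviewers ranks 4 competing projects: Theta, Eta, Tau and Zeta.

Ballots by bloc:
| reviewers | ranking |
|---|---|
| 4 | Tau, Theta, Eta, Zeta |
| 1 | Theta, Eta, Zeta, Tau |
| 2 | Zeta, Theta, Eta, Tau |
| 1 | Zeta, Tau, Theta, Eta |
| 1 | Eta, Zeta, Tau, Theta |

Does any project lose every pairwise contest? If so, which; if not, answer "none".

none

Head-to-head results (9 reviewers):
Theta vs Eta: 4+1+2+1 = 8 for Theta, 1 for Eta — Theta by 8–1.
Theta vs Tau: Theta is ranked higher on 1+2 = 3 ballots, Tau on 6. Tau wins 6–3.
Theta vs Zeta: Theta, 5–4.
Eta vs Tau: Tau, 5–4.
Eta vs Zeta: Eta, 6–3.
Tau vs Zeta: Zeta, 5–4.
Each project has at least one pairwise win (Theta beats Eta; Eta beats Zeta; Tau beats Theta; Zeta beats Tau) — no Condorcet loser.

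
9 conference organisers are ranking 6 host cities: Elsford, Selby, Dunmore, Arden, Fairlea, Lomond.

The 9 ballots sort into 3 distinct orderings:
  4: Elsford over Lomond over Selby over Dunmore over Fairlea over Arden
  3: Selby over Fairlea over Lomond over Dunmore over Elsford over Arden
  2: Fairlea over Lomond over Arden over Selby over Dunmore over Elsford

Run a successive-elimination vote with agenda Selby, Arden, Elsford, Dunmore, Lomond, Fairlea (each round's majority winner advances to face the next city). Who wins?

Fairlea

Round 1: Selby vs Arden — 7–2, Selby advances.
Round 2: Selby vs Elsford — 5–4, Selby advances.
Round 3: Selby vs Dunmore — 9–0, Selby advances.
Round 4: Selby vs Lomond — 3–6, Lomond advances.
Round 5: Lomond vs Fairlea — 4–5, Fairlea advances.
The agenda winner is Fairlea.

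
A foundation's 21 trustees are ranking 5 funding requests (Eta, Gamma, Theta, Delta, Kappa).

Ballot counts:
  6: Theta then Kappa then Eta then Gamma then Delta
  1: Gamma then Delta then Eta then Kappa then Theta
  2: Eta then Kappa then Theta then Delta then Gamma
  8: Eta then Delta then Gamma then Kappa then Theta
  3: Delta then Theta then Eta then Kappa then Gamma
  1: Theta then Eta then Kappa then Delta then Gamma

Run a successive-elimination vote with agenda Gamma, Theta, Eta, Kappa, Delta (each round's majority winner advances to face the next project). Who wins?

Eta

Round 1: Gamma vs Theta — 9–12, Theta advances.
Round 2: Theta vs Eta — 10–11, Eta advances.
Round 3: Eta vs Kappa — 15–6, Eta advances.
Round 4: Eta vs Delta — 17–4, Eta advances.
Eta survives the agenda.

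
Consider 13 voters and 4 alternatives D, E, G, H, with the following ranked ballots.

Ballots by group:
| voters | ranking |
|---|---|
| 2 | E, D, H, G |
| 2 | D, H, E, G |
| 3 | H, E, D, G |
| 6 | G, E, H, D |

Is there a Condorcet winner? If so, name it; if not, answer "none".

E

Head-to-head results (13 voters):
D–E: E 11–2.
D vs G: D, 7–6.
D vs H: H, 9–4.
E–G: E 7–6.
E vs H: E wins 8–5.
G vs H: H wins 7–6.
E wins every pairwise contest, so E is the Condorcet winner.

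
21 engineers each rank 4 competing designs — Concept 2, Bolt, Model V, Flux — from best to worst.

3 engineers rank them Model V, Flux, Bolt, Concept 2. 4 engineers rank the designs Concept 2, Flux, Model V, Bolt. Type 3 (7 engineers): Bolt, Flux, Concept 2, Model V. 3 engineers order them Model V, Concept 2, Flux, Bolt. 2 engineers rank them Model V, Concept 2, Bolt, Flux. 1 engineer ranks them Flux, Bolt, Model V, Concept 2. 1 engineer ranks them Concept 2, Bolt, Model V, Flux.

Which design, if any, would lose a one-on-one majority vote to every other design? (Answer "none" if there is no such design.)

none

Pairwise majorities:
Concept 2 vs Bolt: Concept 2 preferred on 4+3+2+1 = 10 ballots; Bolt wins 11–10.
Concept 2 vs Model V: Concept 2 wins 12–9.
Concept 2 vs Flux: Concept 2 preferred on 4+3+2+1 = 10 ballots; Flux wins 11–10.
Bolt vs Model V: Model V wins 12–9.
Bolt–Flux: Flux 11–10.
Model V vs Flux: Model V is ranked higher on 3+3+2+1 = 9 ballots, Flux on 12. Flux wins 12–9.
Each design has at least one pairwise win (Concept 2 beats Model V; Bolt beats Concept 2; Model V beats Bolt; Flux beats Concept 2) — no Condorcet loser.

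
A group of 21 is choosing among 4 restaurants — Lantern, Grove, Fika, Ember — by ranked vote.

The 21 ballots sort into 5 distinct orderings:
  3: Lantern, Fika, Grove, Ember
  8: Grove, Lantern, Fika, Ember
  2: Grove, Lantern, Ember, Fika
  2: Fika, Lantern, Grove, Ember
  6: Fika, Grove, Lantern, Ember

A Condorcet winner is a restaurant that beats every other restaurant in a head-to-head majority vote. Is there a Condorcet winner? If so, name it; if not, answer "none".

none

Pairwise majorities:
Lantern vs Grove: Lantern preferred on 3+2 = 5 ballots; Grove wins 16–5.
Lantern vs Fika: Lantern is ranked higher on 3+8+2 = 13 ballots, Fika on 8. Lantern wins 13–8.
Lantern vs Ember: Lantern is ranked higher on 3+8+2+2+6 = 21 ballots, Ember on 0. Lantern wins 21–0.
Grove vs Fika: Fika, 11–10.
Grove vs Ember: Grove preferred on 3+8+2+2+6 = 21 ballots; Grove wins 21–0.
Fika–Ember: Fika 19–2.
Every restaurant loses at least once (Lantern loses to Grove; Grove loses to Fika; Fika loses to Lantern; Ember loses to Lantern). The majority relation contains the cycle Lantern > Fika > Grove > Lantern, so there is no Condorcet winner.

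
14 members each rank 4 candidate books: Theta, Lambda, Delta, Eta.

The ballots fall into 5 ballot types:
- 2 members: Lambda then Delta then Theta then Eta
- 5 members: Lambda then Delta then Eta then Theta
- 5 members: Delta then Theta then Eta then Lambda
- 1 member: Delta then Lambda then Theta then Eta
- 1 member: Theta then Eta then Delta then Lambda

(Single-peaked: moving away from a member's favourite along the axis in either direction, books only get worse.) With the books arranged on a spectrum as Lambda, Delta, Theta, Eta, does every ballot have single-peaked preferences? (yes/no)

Axis positions: Lambda=1, Delta=2, Theta=3, Eta=4.
Ballot type 1 (peak Lambda at position 1): ranking walks positions 1-2-3-4, expanding outward from the peak — single-peaked.
Ballot type 2: ranking walks positions 1-2-4-3; Eta is ranked above Theta even though Theta lies between Eta and the peak Lambda on the axis — preferences dip and rise again. Not single-peaked.
Ballot type 3 (peak Delta at position 2): ranking walks positions 2-3-4-1, expanding outward from the peak — single-peaked.
Ballot type 4 (peak Delta at position 2): ranking walks positions 2-1-3-4, expanding outward from the peak — single-peaked.
Ballot type 5 (peak Theta at position 3): ranking walks positions 3-4-2-1, expanding outward from the peak — single-peaked.
Ballot type 2 violates single-peakedness, so the profile is not single-peaked on this axis.

no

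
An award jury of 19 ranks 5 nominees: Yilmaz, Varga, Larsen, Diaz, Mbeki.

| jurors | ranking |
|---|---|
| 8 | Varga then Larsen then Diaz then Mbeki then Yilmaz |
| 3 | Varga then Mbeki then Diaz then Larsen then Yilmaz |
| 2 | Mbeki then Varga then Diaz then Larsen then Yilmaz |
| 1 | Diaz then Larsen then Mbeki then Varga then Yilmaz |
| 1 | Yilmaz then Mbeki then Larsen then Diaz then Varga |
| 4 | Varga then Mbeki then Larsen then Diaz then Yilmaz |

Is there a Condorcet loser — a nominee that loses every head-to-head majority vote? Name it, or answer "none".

Yilmaz

Head-to-head results (19 jurors):
Yilmaz vs Varga: Varga wins 18–1.
Yilmaz vs Larsen: Yilmaz preferred on 1 ballot; Larsen wins 18–1.
Yilmaz vs Diaz: Diaz wins 18–1.
Yilmaz vs Mbeki: Mbeki, 18–1.
Varga vs Larsen: 17 to 2, Varga.
Varga–Diaz: Varga 17–2.
Varga vs Mbeki: Varga wins 15–4.
Larsen–Diaz: Larsen 13–6.
Larsen vs Mbeki: 9 to 10, Mbeki.
Diaz vs Mbeki: Mbeki, 10–9.
Yilmaz is beaten in every head-to-head and is the Condorcet loser.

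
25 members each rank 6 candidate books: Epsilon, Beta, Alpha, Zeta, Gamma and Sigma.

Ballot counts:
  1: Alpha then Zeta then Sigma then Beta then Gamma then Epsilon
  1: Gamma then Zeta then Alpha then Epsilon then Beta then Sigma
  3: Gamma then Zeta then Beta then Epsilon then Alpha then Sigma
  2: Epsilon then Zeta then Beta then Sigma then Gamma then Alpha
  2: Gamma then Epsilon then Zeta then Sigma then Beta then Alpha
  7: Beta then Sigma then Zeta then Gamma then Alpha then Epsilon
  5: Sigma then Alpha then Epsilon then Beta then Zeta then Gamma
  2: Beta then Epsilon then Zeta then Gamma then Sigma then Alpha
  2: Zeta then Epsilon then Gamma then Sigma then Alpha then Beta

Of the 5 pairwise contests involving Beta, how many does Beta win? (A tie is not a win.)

Beta against each rival (25 members):
Beta vs Epsilon: 1+3+7+2 = 13 for Beta, 12 for Epsilon — Beta by 13–12.
Beta vs Alpha: Beta wins 16–9.
Beta vs Zeta: 7+5+2 = 14 for Beta, 11 for Zeta — Beta by 14–11.
Beta vs Gamma: 1+2+7+5+2 = 17 for Beta, 8 for Gamma — Beta by 17–8.
Beta–Sigma: Beta 15–10.
Beta beats Epsilon, Alpha, Zeta, Gamma, Sigma — 5 pairwise wins.

5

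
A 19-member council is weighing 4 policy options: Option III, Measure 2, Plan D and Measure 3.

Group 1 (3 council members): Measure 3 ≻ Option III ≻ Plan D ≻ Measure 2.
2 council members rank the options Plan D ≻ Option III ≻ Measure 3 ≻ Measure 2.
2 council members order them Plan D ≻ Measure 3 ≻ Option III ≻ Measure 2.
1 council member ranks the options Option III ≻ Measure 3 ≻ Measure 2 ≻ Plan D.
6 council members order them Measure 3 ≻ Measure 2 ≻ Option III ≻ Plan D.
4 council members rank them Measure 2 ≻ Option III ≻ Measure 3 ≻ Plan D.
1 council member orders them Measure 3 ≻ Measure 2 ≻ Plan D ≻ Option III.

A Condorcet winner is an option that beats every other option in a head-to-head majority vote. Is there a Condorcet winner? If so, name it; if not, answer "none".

Measure 3

Check each pair by majority over 19 ballots:
Option III vs Measure 2: Measure 2, 11–8.
Option III vs Plan D: Option III, 14–5.
Option III vs Measure 3: Measure 3, 12–7.
Measure 2 vs Plan D: Measure 2 is ranked higher on 1+6+4+1 = 12 ballots, Plan D on 7. Measure 2 wins 12–7.
Measure 2 vs Measure 3: 4 for Measure 2, 15 for Measure 3 — Measure 3 by 15–4.
Plan D vs Measure 3: Plan D preferred on 2+2 = 4 ballots; Measure 3 wins 15–4.
Only Measure 3 has no losses; Measure 3 is the Condorcet winner.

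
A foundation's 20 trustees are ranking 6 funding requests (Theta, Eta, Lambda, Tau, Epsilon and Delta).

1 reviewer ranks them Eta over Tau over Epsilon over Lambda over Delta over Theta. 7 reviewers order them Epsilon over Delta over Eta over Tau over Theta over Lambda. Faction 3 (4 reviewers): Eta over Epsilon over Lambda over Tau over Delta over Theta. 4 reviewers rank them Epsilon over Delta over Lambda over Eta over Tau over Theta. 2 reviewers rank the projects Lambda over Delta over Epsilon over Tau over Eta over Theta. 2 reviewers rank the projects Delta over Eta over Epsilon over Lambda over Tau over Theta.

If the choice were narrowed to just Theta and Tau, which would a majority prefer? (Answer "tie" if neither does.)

Tau

No ballot ranks Theta above Tau: 0.
Ballots ranking Tau above Theta: 20 − 0 = 20.
Tau wins the head-to-head 20–0.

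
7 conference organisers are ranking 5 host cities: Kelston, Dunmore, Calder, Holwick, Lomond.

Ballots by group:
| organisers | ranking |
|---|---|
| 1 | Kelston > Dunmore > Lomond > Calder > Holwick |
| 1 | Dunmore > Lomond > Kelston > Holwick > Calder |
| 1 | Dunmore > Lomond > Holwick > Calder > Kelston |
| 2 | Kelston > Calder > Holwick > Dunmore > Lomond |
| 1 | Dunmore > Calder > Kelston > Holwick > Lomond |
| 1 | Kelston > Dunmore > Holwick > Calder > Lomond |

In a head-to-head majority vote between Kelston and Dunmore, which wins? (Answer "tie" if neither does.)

Ballots ranking Kelston above Dunmore: 1 + 2 + 1 = 4.
Ballots ranking Dunmore above Kelston: 7 − 4 = 3.
Kelston wins the head-to-head 4–3.

Kelston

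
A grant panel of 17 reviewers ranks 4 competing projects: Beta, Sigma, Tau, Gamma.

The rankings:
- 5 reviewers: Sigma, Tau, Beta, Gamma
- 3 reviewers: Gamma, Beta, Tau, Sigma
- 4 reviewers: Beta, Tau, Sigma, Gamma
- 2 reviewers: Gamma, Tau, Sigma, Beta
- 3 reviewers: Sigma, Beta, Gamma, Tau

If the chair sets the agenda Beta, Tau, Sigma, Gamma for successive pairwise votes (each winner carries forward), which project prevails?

Sigma

Round 1: Beta vs Tau — 10–7, Beta advances.
Round 2: Beta vs Sigma — 7–10, Sigma advances.
Round 3: Sigma vs Gamma — 12–5, Sigma advances.
The agenda winner is Sigma.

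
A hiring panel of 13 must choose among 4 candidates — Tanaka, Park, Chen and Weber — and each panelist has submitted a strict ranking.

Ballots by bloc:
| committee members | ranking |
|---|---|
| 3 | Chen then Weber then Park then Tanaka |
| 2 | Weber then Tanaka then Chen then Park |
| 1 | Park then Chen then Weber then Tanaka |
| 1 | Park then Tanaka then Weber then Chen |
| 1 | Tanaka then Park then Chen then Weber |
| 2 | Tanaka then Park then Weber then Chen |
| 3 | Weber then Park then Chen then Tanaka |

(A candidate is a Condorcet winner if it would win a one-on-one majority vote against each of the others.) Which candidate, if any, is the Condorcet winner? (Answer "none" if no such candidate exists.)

Weber

Pairwise majorities:
Tanaka vs Park: Park, 8–5.
Tanaka vs Chen: Chen, 7–6.
Tanaka vs Weber: Weber wins 9–4.
Park–Chen: Park 8–5.
Park vs Weber: Weber wins 8–5.
Chen vs Weber: Weber wins 8–5.
Weber defeats every rival head-to-head and is the Condorcet winner.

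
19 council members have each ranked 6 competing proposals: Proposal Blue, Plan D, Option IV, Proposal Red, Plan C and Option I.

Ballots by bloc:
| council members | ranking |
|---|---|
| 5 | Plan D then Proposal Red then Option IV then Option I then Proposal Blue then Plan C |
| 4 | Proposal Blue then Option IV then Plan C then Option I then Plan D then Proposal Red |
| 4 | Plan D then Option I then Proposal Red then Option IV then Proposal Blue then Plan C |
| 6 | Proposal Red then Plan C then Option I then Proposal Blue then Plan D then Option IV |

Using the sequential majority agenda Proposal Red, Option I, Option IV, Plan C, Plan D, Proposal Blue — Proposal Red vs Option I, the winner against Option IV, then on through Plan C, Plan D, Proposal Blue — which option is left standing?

Proposal Blue

Round 1: Proposal Red vs Option I — 11–8, Proposal Red advances.
Round 2: Proposal Red vs Option IV — 15–4, Proposal Red advances.
Round 3: Proposal Red vs Plan C — 15–4, Proposal Red advances.
Round 4: Proposal Red vs Plan D — 6–13, Plan D advances.
Round 5: Plan D vs Proposal Blue — 9–10, Proposal Blue advances.
Proposal Blue survives the agenda.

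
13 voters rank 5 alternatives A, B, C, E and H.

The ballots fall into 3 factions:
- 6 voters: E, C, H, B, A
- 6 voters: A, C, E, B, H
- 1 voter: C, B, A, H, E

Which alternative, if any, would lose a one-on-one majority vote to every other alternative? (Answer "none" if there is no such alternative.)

H

Head-to-head results (13 voters):
A vs B: 6 to 7, B.
A vs C: C, 7–6.
A vs E: A, 7–6.
A vs H: A, 7–6.
B vs C: B is ranked higher on 0 ballots, C on 13. C wins 13–0.
B–E: E 12–1.
B–H: B 7–6.
C vs E: 7 to 6, C.
C–H: C 13–0.
E vs H: E, 12–1.
H loses to every other alternative — it is the Condorcet loser.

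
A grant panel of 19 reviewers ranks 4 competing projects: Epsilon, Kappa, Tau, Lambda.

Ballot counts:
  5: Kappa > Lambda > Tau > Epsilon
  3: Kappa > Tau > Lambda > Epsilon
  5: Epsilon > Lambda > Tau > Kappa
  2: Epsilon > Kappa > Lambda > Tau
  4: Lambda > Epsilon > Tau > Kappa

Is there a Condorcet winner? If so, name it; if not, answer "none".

Pairwise majorities:
Epsilon vs Kappa: Epsilon preferred on 5+2+4 = 11 ballots; Epsilon wins 11–8.
Epsilon vs Tau: 5+2+4 = 11 for Epsilon, 8 for Tau — Epsilon by 11–8.
Epsilon vs Lambda: 5+2 = 7 for Epsilon, 12 for Lambda — Lambda by 12–7.
Kappa vs Tau: 10 to 9, Kappa.
Kappa vs Lambda: Kappa, 10–9.
Tau vs Lambda: 3 for Tau, 16 for Lambda — Lambda by 16–3.
No project is unbeaten: Epsilon loses to Lambda; Kappa loses to Epsilon; Tau loses to Epsilon; Lambda loses to Kappa. In particular Epsilon → Kappa → Lambda → Epsilon is a majority cycle — no Condorcet winner exists.

none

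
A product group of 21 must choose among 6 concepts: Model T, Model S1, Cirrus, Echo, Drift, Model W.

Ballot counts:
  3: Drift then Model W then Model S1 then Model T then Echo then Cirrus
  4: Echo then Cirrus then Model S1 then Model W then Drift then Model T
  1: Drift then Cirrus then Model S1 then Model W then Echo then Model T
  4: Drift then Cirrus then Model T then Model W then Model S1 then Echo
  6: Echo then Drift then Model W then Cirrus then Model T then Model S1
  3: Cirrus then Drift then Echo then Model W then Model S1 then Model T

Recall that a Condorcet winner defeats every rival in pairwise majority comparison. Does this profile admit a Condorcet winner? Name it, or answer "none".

Drift

Pairwise majorities:
Model T vs Model S1: Model S1 wins 11–10.
Model T vs Cirrus: Cirrus, 18–3.
Model T–Echo: Echo 14–7.
Model T vs Drift: Drift wins 21–0.
Model T vs Model W: Model W wins 17–4.
Model S1 vs Cirrus: Cirrus wins 18–3.
Model S1 vs Echo: Echo, 13–8.
Model S1–Drift: Drift 17–4.
Model S1 vs Model W: Model W wins 16–5.
Cirrus–Echo: Echo 13–8.
Cirrus vs Drift: Drift wins 14–7.
Cirrus vs Model W: Cirrus wins 12–9.
Echo vs Drift: Drift, 11–10.
Echo vs Model W: Echo wins 13–8.
Drift vs Model W: Drift, 17–4.
Drift beats each of Model T, Model S1, Cirrus, Echo, Model W — Drift is the Condorcet winner.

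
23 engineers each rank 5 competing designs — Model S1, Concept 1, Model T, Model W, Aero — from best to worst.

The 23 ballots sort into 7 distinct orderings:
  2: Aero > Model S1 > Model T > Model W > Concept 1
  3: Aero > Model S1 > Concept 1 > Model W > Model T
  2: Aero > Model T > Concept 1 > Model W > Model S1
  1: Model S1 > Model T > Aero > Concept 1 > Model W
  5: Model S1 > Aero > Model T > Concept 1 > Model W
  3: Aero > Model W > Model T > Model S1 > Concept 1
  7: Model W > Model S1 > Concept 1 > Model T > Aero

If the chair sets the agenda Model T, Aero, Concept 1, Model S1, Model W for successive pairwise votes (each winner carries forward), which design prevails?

Round 1: Model T vs Aero — 8–15, Aero advances.
Round 2: Aero vs Concept 1 — 16–7, Aero advances.
Round 3: Aero vs Model S1 — 10–13, Model S1 advances.
Round 4: Model S1 vs Model W — 11–12, Model W advances.
The agenda winner is Model W.

Model W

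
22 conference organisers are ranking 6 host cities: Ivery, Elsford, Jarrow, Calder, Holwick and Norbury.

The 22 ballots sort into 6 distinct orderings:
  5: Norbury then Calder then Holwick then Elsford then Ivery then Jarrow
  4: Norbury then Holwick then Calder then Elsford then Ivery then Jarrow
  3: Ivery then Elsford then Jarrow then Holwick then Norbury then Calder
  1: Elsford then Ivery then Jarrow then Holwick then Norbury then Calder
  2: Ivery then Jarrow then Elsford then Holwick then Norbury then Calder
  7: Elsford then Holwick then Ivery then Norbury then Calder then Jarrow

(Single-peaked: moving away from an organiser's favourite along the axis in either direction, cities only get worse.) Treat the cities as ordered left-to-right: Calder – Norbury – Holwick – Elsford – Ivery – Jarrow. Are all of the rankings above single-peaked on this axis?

yes

Axis positions: Calder=1, Norbury=2, Holwick=3, Elsford=4, Ivery=5, Jarrow=6.
Ballot type 1 (peak Norbury at position 2): ranking walks positions 2-1-3-4-5-6, expanding outward from the peak — single-peaked.
Ballot type 2 (peak Norbury at position 2): ranking walks positions 2-3-1-4-5-6, expanding outward from the peak — single-peaked.
Ballot type 3 (peak Ivery at position 5): ranking walks positions 5-4-6-3-2-1, expanding outward from the peak — single-peaked.
Ballot type 4 (peak Elsford at position 4): ranking walks positions 4-5-6-3-2-1, expanding outward from the peak — single-peaked.
Ballot type 5 (peak Ivery at position 5): ranking walks positions 5-6-4-3-2-1, expanding outward from the peak — single-peaked.
Ballot type 6 (peak Elsford at position 4): ranking walks positions 4-3-5-2-1-6, expanding outward from the peak — single-peaked.
Every ranking is single-peaked on this axis.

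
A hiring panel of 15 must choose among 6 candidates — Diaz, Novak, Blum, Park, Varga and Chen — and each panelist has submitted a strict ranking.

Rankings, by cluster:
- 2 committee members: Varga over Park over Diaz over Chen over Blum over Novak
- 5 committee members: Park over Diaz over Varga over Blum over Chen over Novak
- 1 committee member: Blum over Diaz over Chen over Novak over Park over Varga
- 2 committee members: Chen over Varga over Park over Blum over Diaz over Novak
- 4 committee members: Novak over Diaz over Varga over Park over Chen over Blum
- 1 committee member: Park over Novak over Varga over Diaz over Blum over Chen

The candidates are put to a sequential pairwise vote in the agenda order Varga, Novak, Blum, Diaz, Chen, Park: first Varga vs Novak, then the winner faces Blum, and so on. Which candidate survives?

Park

Round 1: Varga vs Novak — 9–6, Varga advances.
Round 2: Varga vs Blum — 14–1, Varga advances.
Round 3: Varga vs Diaz — 5–10, Diaz advances.
Round 4: Diaz vs Chen — 13–2, Diaz advances.
Round 5: Diaz vs Park — 5–10, Park advances.
The agenda winner is Park.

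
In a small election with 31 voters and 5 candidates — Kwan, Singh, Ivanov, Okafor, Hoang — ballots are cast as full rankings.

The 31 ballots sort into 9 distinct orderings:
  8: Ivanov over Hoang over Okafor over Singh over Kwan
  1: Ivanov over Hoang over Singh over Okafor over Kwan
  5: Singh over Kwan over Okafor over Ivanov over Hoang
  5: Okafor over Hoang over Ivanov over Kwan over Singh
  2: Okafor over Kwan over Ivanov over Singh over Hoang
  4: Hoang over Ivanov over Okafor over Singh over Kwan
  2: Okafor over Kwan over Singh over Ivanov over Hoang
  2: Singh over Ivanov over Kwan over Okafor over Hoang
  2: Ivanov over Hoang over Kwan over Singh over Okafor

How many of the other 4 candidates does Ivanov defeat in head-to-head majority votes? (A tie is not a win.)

4

Ivanov against each rival (31 voters):
Ivanov vs Kwan: 8+1+5+4+2+2 = 22 for Ivanov, 9 for Kwan — Ivanov by 22–9.
Ivanov vs Singh: 22 to 9, Ivanov.
Ivanov vs Okafor: Ivanov is ranked higher on 8+1+4+2+2 = 17 ballots, Okafor on 14. Ivanov wins 17–14.
Ivanov vs Hoang: Ivanov wins 22–9.
Ivanov beats Kwan, Singh, Okafor, Hoang — 4 pairwise wins.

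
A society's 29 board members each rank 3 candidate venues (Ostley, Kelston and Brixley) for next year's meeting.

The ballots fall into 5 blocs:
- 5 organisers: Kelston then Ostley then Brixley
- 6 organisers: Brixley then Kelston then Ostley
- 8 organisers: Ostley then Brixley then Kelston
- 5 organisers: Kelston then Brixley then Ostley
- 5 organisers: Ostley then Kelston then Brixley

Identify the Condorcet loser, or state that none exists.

Head-to-head results (29 organisers):
Ostley vs Kelston: 8+5 = 13 for Ostley, 16 for Kelston — Kelston by 16–13.
Ostley–Brixley: Ostley 18–11.
Kelston vs Brixley: Kelston, 15–14.
Brixley loses to every other city — it is the Condorcet loser.

Brixley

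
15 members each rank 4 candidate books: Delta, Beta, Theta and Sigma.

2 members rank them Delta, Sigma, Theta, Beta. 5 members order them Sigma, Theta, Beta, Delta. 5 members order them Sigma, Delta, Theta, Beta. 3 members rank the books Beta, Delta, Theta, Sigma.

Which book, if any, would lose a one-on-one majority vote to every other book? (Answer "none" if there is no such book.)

none

Head-to-head results (15 members):
Delta vs Beta: 2+5 = 7 for Delta, 8 for Beta — Beta by 8–7.
Delta–Theta: Delta 10–5.
Delta vs Sigma: Sigma, 10–5.
Beta vs Theta: Theta, 12–3.
Beta vs Sigma: 3 for Beta, 12 for Sigma — Sigma by 12–3.
Theta vs Sigma: Sigma, 12–3.
No book is winless: Delta beats Theta; Beta beats Delta; Theta beats Beta; Sigma beats Delta. There is no Condorcet loser.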